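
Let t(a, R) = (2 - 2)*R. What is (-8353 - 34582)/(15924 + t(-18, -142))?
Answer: -42935/15924 ≈ -2.6962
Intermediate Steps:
t(a, R) = 0 (t(a, R) = 0*R = 0)
(-8353 - 34582)/(15924 + t(-18, -142)) = (-8353 - 34582)/(15924 + 0) = -42935/15924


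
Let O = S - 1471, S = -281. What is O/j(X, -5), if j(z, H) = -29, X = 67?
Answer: 1752/29 ≈ 60.414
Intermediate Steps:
O = -1752 (O = -281 - 1471 = -1752)
O/j(X, -5) = -1752/(-29) = -1752*(-1/29) = 1752/29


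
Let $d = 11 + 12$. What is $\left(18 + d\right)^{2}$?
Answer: $1681$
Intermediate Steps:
$d = 23$
$\left(18 + d\right)^{2} = \left(18 + 23\right)^{2} = 41^{2} = 1681$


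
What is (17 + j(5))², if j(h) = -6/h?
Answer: 6241/25 ≈ 249.64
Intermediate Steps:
(17 + j(5))² = (17 - 6/5)² = (79/5)² = 6241/25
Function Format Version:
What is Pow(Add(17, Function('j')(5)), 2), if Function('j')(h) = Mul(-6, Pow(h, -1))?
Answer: Rational(6241, 25) ≈ 249.64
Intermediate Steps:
Pow(Add(17, Function('j')(5)), 2) = Pow(Add(17, Mul(-6, Pow(5, -1))), 2) = Pow(Add(17, Mul(-6, Rational(1, 5))), 2) = Pow(Add(17, Rational(-6, 5)), 2) = Pow(Rational(79, 5), 2) = Rational(6241, 25)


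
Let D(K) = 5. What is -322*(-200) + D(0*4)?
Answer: 64405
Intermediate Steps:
-322*(-200) + D(0*4) = -322*(-200) + 5 = 64400 + 5 = 64405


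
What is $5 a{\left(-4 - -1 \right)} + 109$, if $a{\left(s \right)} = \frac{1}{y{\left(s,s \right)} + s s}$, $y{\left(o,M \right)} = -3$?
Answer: $\frac{659}{6} \approx 109.83$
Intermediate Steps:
$a{\left(s \right)} = \frac{1}{-3 + s^{2}}$ ($a{\left(s \right)} = \frac{1}{-3 + s s} = \frac{1}{-3 + s^{2}}$)
$5 a{\left(-4 - -1 \right)} + 109 = \frac{5}{-3 + \left(-4 - -1\right)^{2}} + 109 = \frac{5}{-3 + \left(-4 + 1\right)^{2}} + 109 = \frac{5}{-3 + \left(-3\right)^{2}} + 109 = \frac{5}{-3 + 9} + 109 = \frac{5}{6} + 109 = \frac{659}{6}$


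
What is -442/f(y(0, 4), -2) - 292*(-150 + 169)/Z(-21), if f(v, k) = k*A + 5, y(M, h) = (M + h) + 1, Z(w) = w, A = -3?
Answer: 51746/231 ≈ 224.01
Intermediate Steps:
y(M, h) = 1 + M + h
f(v, k) = 5 - 3*k (f(v, k) = k*(-3) + 5 = -3*k + 5 = 5 - 3*k)
-442/f(y(0, 4), -2) - 292*(-150 + 169)/Z(-21) = -442/(5 - 3*(-2)) - 292/((-21/(-150 + 169))) = -442/(5 + 6) - 292/((-21/19)) = -442/11 - 292/((-21*1/19)) = -442*1/11 - 292/(-21/19) = -442/11 - 292*(-19/21) = -442/11 + 5548/21 = 51746/231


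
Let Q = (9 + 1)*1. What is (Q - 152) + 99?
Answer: -43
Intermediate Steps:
Q = 10 (Q = 10*1 = 10)
(Q - 152) + 99 = (10 - 152) + 99 = -142 + 99 = -43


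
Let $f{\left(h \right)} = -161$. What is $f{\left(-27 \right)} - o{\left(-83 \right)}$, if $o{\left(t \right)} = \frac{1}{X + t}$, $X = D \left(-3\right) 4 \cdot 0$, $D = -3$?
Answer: $- \frac{13362}{83} \approx -160.99$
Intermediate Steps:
$X = 0$ ($X = \left(-3\right) \left(-3\right) 4 \cdot 0 = 9 \cdot 4 \cdot 0 = 36 \cdot 0 = 0$)
$o{\left(t \right)} = \frac{1}{t}$ ($o{\left(t \right)} = \frac{1}{0 + t} = \frac{1}{t}$)
$f{\left(-27 \right)} - o{\left(-83 \right)} = -161 - \frac{1}{-83} = -161 - - \frac{1}{83} = -161 + \frac{1}{83} = - \frac{13362}{83}$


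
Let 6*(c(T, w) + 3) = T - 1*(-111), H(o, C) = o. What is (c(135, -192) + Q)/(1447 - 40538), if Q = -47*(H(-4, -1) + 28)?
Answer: 1090/39091 ≈ 0.027884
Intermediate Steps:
c(T, w) = 31/2 + T/6 (c(T, w) = -3 + (T - 1*(-111))/6 = -3 + (T + 111)/6 = -3 + (111 + T)/6 = -3 + (37/2 + T/6) = 31/2 + T/6)
Q = -1128 (Q = -47*(-4 + 28) = -47*24 = -1128)
(c(135, -192) + Q)/(1447 - 40538) = ((31/2 + (⅙)*135) - 1128)/(1447 - 40538) = ((31/2 + 45/2) - 1128)/(-39091) = (38 - 1128)*(-1/39091) = -1090*(-1/39091) = 1090/39091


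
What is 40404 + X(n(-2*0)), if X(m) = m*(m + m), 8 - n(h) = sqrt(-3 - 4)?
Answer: 40518 - 32*I*sqrt(7) ≈ 40518.0 - 84.664*I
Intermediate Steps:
n(h) = 8 - I*sqrt(7) (n(h) = 8 - sqrt(-3 - 4) = 8 - sqrt(-7) = 8 - I*sqrt(7))
X(m) = 2*m**2 (X(m) = m*(2*m) = 2*m**2)
40404 + X(n(-2*0)) = 40404 + 2*(8 - I*sqrt(7))**2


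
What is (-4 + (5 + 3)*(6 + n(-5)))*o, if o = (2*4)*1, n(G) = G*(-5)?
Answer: 1952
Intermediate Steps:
n(G) = -5*G
o = 8 (o = 8*1 = 8)
(-4 + (5 + 3)*(6 + n(-5)))*o = (-4 + (5 + 3)*(6 - 5*(-5)))*8 = (-4 + 8*(6 + 25))*8 = (-4 + 8*31)*8 = (-4 + 248)*8 = 244*8 = 1952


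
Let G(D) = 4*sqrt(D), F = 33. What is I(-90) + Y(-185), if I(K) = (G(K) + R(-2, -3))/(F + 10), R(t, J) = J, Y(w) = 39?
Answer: 1674/43 + 12*I*sqrt(10)/43 ≈ 38.93 + 0.8825*I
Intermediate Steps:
I(K) = -3/43 + 4*sqrt(K)/43 (I(K) = (4*sqrt(K) - 3)/(33 + 10) = (-3 + 4*sqrt(K))/43 = (-3 + 4*sqrt(K))*(1/43) = -3/43 + 4*sqrt(K)/43)
I(-90) + Y(-185) = (-3/43 + 4*sqrt(-90)/43) + 39 = (-3/43 + 4*(3*I*sqrt(10))/43) + 39 = (-3/43 + 12*I*sqrt(10)/43) + 39 = 1674/43 + 12*I*sqrt(10)/43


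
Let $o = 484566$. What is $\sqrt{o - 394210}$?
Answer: $14 \sqrt{461} \approx 300.59$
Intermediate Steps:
$\sqrt{o - 394210} = \sqrt{484566 - 394210} = \sqrt{90356} = 14 \sqrt{461}$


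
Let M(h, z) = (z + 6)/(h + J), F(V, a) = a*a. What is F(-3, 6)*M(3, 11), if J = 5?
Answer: 153/2 ≈ 76.500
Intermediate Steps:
F(V, a) = a**2
M(h, z) = (6 + z)/(5 + h) (M(h, z) = (z + 6)/(h + 5) = (6 + z)/(5 + h))
F(-3, 6)*M(3, 11) = 6**2*((6 + 11)/(5 + 3)) = 36*(17/8) = 153/2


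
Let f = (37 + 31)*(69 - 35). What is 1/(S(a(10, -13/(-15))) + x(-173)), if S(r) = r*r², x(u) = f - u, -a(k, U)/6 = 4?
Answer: -1/11339 ≈ -8.8191e-5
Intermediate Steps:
a(k, U) = -24 (a(k, U) = -6*4 = -24)
f = 2312 (f = 68*34 = 2312)
x(u) = 2312 - u
S(r) = r³
1/(S(a(10, -13/(-15))) + x(-173)) = 1/((-24)³ + (2312 - 1*(-173))) = 1/(-13824 + (2312 + 173)) = 1/(-13824 + 2485) = 1/(-11339) = -1/11339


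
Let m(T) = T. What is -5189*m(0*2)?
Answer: 0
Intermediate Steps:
-5189*m(0*2) = -0*2 = -5189*0 = 0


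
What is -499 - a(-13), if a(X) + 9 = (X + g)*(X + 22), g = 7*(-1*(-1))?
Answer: -436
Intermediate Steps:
g = 7 (g = 7*1 = 7)
a(X) = -9 + (7 + X)*(22 + X) (a(X) = -9 + (X + 7)*(X + 22) = -9 + (7 + X)*(22 + X))
-499 - a(-13) = -499 - (145 + (-13)² + 29*(-13)) = -499 - (145 + 169 - 377) = -499 - 1*(-63) = -499 + 63 = -436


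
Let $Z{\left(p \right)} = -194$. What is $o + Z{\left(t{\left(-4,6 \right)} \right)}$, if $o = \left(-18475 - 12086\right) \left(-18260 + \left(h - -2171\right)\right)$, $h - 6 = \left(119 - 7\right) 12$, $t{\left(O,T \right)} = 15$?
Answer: $450438385$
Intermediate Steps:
$h = 1350$ ($h = 6 + \left(119 - 7\right) 12 = 6 + 112 \cdot 12 = 6 + 1344 = 1350$)
$o = 450438579$ ($o = \left(-18475 - 12086\right) \left(-18260 + \left(1350 - -2171\right)\right) = \left(-18475 - 12086\right) \left(-18260 + \left(1350 + 2171\right)\right) = \left(-18475 - 12086\right) \left(-18260 + 3521\right) = \left(-30561\right) \left(-14739\right) = 450438579$)
$o + Z{\left(t{\left(-4,6 \right)} \right)} = 450438579 - 194 = 450438385$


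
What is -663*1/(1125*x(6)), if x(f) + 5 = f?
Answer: -221/375 ≈ -0.58933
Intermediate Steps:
x(f) = -5 + f
-663*1/(1125*x(6)) = -663*1/(1125*(-5 + 6)) = -663/((1*125)*9) = -663/(125*9) = -663/1125 = -663*1/1125 = -221/375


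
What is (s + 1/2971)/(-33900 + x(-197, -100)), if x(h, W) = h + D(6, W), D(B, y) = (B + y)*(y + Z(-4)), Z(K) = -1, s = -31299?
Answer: 92989328/73095513 ≈ 1.2722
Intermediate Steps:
D(B, y) = (-1 + y)*(B + y) (D(B, y) = (B + y)*(y - 1) = (B + y)*(-1 + y) = (-1 + y)*(B + y))
x(h, W) = -6 + h + W**2 + 5*W (x(h, W) = h + (W**2 - 1*6 - W + 6*W) = h + (W**2 - 6 - W + 6*W) = h + (-6 + W**2 + 5*W) = -6 + h + W**2 + 5*W)
(s + 1/2971)/(-33900 + x(-197, -100)) = (-31299 + 1/2971)/(-33900 + (-6 - 197 + (-100)**2 + 5*(-100))) = (-31299 + 1/2971)/(-33900 + (-6 - 197 + 10000 - 500)) = -92989328/(2971*(-33900 + 9297)) = -92989328/2971/(-24603) = -92989328/2971*(-1/24603) = 92989328/73095513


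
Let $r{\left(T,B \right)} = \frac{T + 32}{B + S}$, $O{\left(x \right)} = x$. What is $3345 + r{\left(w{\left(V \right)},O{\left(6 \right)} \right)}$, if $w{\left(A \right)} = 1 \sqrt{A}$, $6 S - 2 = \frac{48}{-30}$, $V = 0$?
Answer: $\frac{304875}{91} \approx 3350.3$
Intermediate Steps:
$S = \frac{1}{15}$ ($S = \frac{1}{3} + \frac{48 \frac{1}{-30}}{6} = \frac{1}{3} + \frac{48 \left(- \frac{1}{30}\right)}{6} = \frac{1}{3} + \frac{1}{6} \left(- \frac{8}{5}\right) = \frac{1}{3} - \frac{4}{15} = \frac{1}{15} \approx 0.066667$)
$w{\left(A \right)} = \sqrt{A}$
$r{\left(T,B \right)} = \frac{32 + T}{\frac{1}{15} + B}$ ($r{\left(T,B \right)} = \frac{T + 32}{B + \frac{1}{15}} = \frac{32 + T}{\frac{1}{15} + B}$)
$3345 + r{\left(w{\left(V \right)},O{\left(6 \right)} \right)} = 3345 + \frac{15 \left(32 + \sqrt{0}\right)}{1 + 15 \cdot 6} = 3345 + \frac{15 \left(32 + 0\right)}{1 + 90} = 3345 + 15 \cdot \frac{1}{91} \cdot 32 = 3345 + \frac{480}{91} = \frac{304875}{91}$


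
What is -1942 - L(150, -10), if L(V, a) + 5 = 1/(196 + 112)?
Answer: -596597/308 ≈ -1937.0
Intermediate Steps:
L(V, a) = -1539/308 (L(V, a) = -5 + 1/(196 + 112) = -5 + 1/308 = -1539/308)
-1942 - L(150, -10) = -1942 - 1*(-1539/308) = -1942 + 1539/308 = -596597/308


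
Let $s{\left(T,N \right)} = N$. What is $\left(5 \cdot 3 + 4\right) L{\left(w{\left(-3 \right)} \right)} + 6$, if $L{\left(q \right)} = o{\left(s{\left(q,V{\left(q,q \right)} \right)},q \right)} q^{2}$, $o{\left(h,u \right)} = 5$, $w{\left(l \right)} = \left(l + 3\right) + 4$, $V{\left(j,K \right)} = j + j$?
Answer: $1526$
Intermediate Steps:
$V{\left(j,K \right)} = 2 j$
$w{\left(l \right)} = 7 + l$ ($w{\left(l \right)} = \left(3 + l\right) + 4 = 7 + l$)
$L{\left(q \right)} = 5 q^{2}$
$\left(5 \cdot 3 + 4\right) L{\left(w{\left(-3 \right)} \right)} + 6 = \left(5 \cdot 3 + 4\right) 5 \left(7 - 3\right)^{2} + 6 = \left(15 + 4\right) 5 \cdot 4^{2} + 6 = 19 \cdot 5 \cdot 16 + 6 = 19 \cdot 80 + 6 = 1520 + 6 = 1526$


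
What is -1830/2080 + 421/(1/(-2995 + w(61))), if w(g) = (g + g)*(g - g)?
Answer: -262266343/208 ≈ -1.2609e+6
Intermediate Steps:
w(g) = 0 (w(g) = (2*g)*0 = 0)
-1830/2080 + 421/(1/(-2995 + w(61))) = -1830/2080 + 421/(1/(-2995 + 0)) = -1830*1/2080 + 421/(1/(-2995)) = -183/208 + 421/(-1/2995) = -183/208 + 421*(-2995) = -183/208 - 1260895 = -262266343/208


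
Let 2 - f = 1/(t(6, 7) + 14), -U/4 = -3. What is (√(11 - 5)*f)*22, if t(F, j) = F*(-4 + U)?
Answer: 1353*√6/31 ≈ 106.91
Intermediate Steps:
U = 12 (U = -4*(-3) = 12)
t(F, j) = 8*F (t(F, j) = F*(-4 + 12) = F*8 = 8*F)
f = 123/62 (f = 2 - 1/(8*6 + 14) = 2 - 1/(48 + 14) = 2 - 1/62 = 123/62 ≈ 1.9839)
(√(11 - 5)*f)*22 = (√(11 - 5)*(123/62))*22 = (√6*(123/62))*22 = (123*√6/62)*22 = 1353*√6/31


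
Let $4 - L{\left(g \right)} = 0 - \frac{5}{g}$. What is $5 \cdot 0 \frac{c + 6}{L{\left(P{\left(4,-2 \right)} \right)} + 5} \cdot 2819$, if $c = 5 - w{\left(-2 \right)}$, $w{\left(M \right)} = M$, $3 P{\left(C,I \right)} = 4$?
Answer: $0$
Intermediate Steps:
$P{\left(C,I \right)} = \frac{4}{3}$ ($P{\left(C,I \right)} = \frac{1}{3} \cdot 4 = \frac{4}{3}$)
$L{\left(g \right)} = 4 + \frac{5}{g}$ ($L{\left(g \right)} = 4 - \left(0 - \frac{5}{g}\right) = 4 - - \frac{5}{g} = 4 + \frac{5}{g}$)
$c = 7$ ($c = 5 - -2 = 5 + 2 = 7$)
$5 \cdot 0 \frac{c + 6}{L{\left(P{\left(4,-2 \right)} \right)} + 5} \cdot 2819 = 5 \cdot 0 \frac{7 + 6}{\left(4 + \frac{5}{\frac{4}{3}}\right) + 5} \cdot 2819 = 0 \frac{13}{\left(4 + 5 \cdot \frac{3}{4}\right) + 5} \cdot 2819 = 0 \frac{13}{\left(4 + \frac{15}{4}\right) + 5} \cdot 2819 = 0 \frac{13}{\frac{31}{4} + 5} \cdot 2819 = 0 \frac{13}{\frac{51}{4}} \cdot 2819 = 0 \cdot 13 \cdot \frac{4}{51} \cdot 2819 = 0 \cdot \frac{52}{51} \cdot 2819 = 0 \cdot 2819 = 0$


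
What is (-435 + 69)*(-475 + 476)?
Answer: -366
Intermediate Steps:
(-435 + 69)*(-475 + 476) = -366*1 = -366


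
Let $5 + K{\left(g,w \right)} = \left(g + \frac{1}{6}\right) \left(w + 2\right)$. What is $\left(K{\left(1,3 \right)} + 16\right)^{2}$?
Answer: $\frac{10201}{36} \approx 283.36$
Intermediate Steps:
$K{\left(g,w \right)} = -5 + \left(2 + w\right) \left(\frac{1}{6} + g\right)$ ($K{\left(g,w \right)} = -5 + \left(g + \frac{1}{6}\right) \left(w + 2\right) = -5 + \left(g + \frac{1}{6}\right) \left(2 + w\right) = -5 + \left(\frac{1}{6} + g\right) \left(2 + w\right) = -5 + \left(2 + w\right) \left(\frac{1}{6} + g\right)$)
$\left(K{\left(1,3 \right)} + 16\right)^{2} = \left(\left(- \frac{14}{3} + 2 \cdot 1 + \frac{1}{6} \cdot 3 + 1 \cdot 3\right) + 16\right)^{2} = \left(\left(- \frac{14}{3} + 2 + \frac{1}{2} + 3\right) + 16\right)^{2} = \left(\frac{5}{6} + 16\right)^{2} = \left(\frac{101}{6}\right)^{2} = \frac{10201}{36}$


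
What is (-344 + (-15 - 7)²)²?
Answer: 19600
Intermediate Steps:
(-344 + (-15 - 7)²)² = (-344 + (-22)²)² = (-344 + 484)² = 140² = 19600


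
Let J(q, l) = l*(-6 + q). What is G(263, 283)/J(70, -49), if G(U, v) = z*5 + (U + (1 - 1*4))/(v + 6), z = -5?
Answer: 995/129472 ≈ 0.0076851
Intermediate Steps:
G(U, v) = -25 + (-3 + U)/(6 + v) (G(U, v) = -5*5 + (U + (1 - 1*4))/(v + 6) = -25 + (U + (1 - 4))/(6 + v) = -25 + (U - 3)/(6 + v) = -25 + (-3 + U)/(6 + v))
G(263, 283)/J(70, -49) = ((-153 + 263 - 25*283)/(6 + 283))/((-49*(-6 + 70))) = ((-153 + 263 - 7075)/289)/((-49*64)) = ((1/289)*(-6965))/(-3136) = -6965/289*(-1/3136) = 995/129472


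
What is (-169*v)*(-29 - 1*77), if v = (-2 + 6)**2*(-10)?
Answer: -2866240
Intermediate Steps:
v = -160 (v = 4**2*(-10) = 16*(-10) = -160)
(-169*v)*(-29 - 1*77) = (-169*(-160))*(-29 - 1*77) = 27040*(-29 - 77) = 27040*(-106) = -2866240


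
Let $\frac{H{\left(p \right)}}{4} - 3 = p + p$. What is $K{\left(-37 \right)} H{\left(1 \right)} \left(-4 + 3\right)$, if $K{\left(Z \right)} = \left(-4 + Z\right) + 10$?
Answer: $620$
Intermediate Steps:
$H{\left(p \right)} = 12 + 8 p$ ($H{\left(p \right)} = 12 + 4 \left(p + p\right) = 12 + 4 \cdot 2 p = 12 + 8 p$)
$K{\left(Z \right)} = 6 + Z$
$K{\left(-37 \right)} H{\left(1 \right)} \left(-4 + 3\right) = \left(6 - 37\right) \left(12 + 8 \cdot 1\right) \left(-4 + 3\right) = - 31 \left(12 + 8\right) \left(-1\right) = - 31 \cdot 20 \left(-1\right) = \left(-31\right) \left(-20\right) = 620$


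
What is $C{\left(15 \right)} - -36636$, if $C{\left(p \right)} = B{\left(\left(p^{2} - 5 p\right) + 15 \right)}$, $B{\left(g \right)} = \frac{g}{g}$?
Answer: $36637$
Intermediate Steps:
$B{\left(g \right)} = 1$
$C{\left(p \right)} = 1$
$C{\left(15 \right)} - -36636 = 1 - -36636 = 1 + 36636 = 36637$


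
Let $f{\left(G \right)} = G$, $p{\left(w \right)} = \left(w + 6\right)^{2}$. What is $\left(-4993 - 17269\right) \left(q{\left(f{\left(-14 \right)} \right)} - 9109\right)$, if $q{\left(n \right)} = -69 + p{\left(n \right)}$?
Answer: $202895868$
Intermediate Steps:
$p{\left(w \right)} = \left(6 + w\right)^{2}$
$q{\left(n \right)} = -69 + \left(6 + n\right)^{2}$
$\left(-4993 - 17269\right) \left(q{\left(f{\left(-14 \right)} \right)} - 9109\right) = \left(-4993 - 17269\right) \left(\left(-69 + \left(6 - 14\right)^{2}\right) - 9109\right) = - 22262 \left(\left(-69 + \left(-8\right)^{2}\right) - 9109\right) = - 22262 \left(\left(-69 + 64\right) - 9109\right) = - 22262 \left(-5 - 9109\right) = \left(-22262\right) \left(-9114\right) = 202895868$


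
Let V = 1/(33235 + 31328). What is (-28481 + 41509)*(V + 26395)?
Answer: 22201540948808/64563 ≈ 3.4387e+8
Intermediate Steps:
V = 1/64563 ≈ 1.5489e-5
(-28481 + 41509)*(V + 26395) = (-28481 + 41509)*(1/64563 + 26395) = 13028*(1704140386/64563) = 22201540948808/64563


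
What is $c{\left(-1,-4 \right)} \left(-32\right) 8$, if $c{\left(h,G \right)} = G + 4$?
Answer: $0$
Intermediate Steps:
$c{\left(h,G \right)} = 4 + G$
$c{\left(-1,-4 \right)} \left(-32\right) 8 = \left(4 - 4\right) \left(-32\right) 8 = 0 \left(-32\right) 8 = 0 \cdot 8 = 0$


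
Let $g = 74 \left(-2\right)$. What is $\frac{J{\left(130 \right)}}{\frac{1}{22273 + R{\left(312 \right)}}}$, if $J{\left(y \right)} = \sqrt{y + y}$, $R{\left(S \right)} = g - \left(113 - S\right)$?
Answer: $44648 \sqrt{65} \approx 3.5996 \cdot 10^{5}$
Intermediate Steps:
$g = -148$
$R{\left(S \right)} = -261 + S$ ($R{\left(S \right)} = -148 - \left(113 - S\right) = -148 + \left(-113 + S\right) = -261 + S$)
$J{\left(y \right)} = \sqrt{2} \sqrt{y}$ ($J{\left(y \right)} = \sqrt{2 y} = \sqrt{2} \sqrt{y}$)
$\frac{J{\left(130 \right)}}{\frac{1}{22273 + R{\left(312 \right)}}} = \frac{\sqrt{2} \sqrt{130}}{\frac{1}{22273 + \left(-261 + 312\right)}} = \frac{2 \sqrt{65}}{\frac{1}{22273 + 51}} = \frac{2 \sqrt{65}}{\frac{1}{22324}} = 2 \sqrt{65} \frac{1}{\frac{1}{22324}} = 2 \sqrt{65} \cdot 22324 = 44648 \sqrt{65}$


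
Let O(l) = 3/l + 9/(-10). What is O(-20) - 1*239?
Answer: -4801/20 ≈ -240.05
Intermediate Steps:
O(l) = -9/10 + 3/l (O(l) = 3/l + 9*(-1/10) = 3/l - 9/10 = -9/10 + 3/l)
O(-20) - 1*239 = (-9/10 + 3/(-20)) - 1*239 = (-9/10 + 3*(-1/20)) - 239 = (-9/10 - 3/20) - 239 = -21/20 - 239 = -4801/20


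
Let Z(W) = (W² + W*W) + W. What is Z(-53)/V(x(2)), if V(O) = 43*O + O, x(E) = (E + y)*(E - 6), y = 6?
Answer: -5565/1408 ≈ -3.9524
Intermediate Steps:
x(E) = (-6 + E)*(6 + E) (x(E) = (E + 6)*(E - 6) = (6 + E)*(-6 + E) = (-6 + E)*(6 + E))
Z(W) = W + 2*W² (Z(W) = (W² + W²) + W = 2*W² + W = W + 2*W²)
V(O) = 44*O
Z(-53)/V(x(2)) = (-53*(1 + 2*(-53)))/((44*(-36 + 2²))) = (-53*(1 - 106))/((44*(-36 + 4))) = (-53*(-105))/((44*(-32))) = 5565/(-1408) = 5565*(-1/1408) = -5565/1408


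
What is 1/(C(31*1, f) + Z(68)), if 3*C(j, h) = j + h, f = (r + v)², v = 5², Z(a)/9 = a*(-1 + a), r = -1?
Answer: 3/123619 ≈ 2.4268e-5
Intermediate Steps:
Z(a) = 9*a*(-1 + a) (Z(a) = 9*(a*(-1 + a)) = 9*a*(-1 + a))
v = 25
f = 576 (f = (-1 + 25)² = 24² = 576)
C(j, h) = h/3 + j/3 (C(j, h) = (j + h)/3 = (h + j)/3 = h/3 + j/3)
1/(C(31*1, f) + Z(68)) = 1/(((⅓)*576 + (31*1)/3) + 9*68*(-1 + 68)) = 1/((192 + (⅓)*31) + 9*68*67) = 1/((192 + 31/3) + 41004) = 1/(607/3 + 41004) = 1/(123619/3) = 3/123619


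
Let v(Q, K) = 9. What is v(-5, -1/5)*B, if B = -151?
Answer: -1359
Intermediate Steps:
v(-5, -1/5)*B = 9*(-151) = -1359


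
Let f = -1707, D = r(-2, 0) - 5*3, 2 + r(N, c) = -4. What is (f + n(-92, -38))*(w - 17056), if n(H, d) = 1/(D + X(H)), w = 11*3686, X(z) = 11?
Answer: -40099779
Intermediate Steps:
r(N, c) = -6 (r(N, c) = -2 - 4 = -6)
D = -21 (D = -6 - 5*3 = -6 - 15 = -21)
w = 40546
n(H, d) = -⅒ (n(H, d) = 1/(-21 + 11) = 1/(-10) = -⅒)
(f + n(-92, -38))*(w - 17056) = (-1707 - ⅒)*(40546 - 17056) = -17071/10*23490 = -40099779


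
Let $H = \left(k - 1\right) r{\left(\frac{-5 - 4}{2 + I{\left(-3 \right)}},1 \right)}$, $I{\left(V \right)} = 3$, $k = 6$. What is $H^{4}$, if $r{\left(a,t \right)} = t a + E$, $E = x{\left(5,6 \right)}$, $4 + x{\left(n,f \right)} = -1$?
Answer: $1336336$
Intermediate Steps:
$x{\left(n,f \right)} = -5$ ($x{\left(n,f \right)} = -4 - 1 = -5$)
$E = -5$
$r{\left(a,t \right)} = -5 + a t$ ($r{\left(a,t \right)} = t a - 5 = a t - 5 = -5 + a t$)
$H = -34$ ($H = \left(6 - 1\right) \left(-5 + \frac{-5 - 4}{2 + 3} \cdot 1\right) = 5 \left(-5 + - \frac{9}{5} \cdot 1\right) = 5 \left(-5 + \left(-9\right) \frac{1}{5} \cdot 1\right) = 5 \left(-5 - \frac{9}{5}\right) = 5 \left(- \frac{34}{5}\right) = -34$)
$H^{4} = \left(-34\right)^{4} = 1336336$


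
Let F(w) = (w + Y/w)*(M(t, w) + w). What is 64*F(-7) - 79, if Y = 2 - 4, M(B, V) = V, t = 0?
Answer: 5937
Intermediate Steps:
Y = -2
F(w) = 2*w*(w - 2/w) (F(w) = (w - 2/w)*(w + w) = (w - 2/w)*(2*w) = 2*w*(w - 2/w))
64*F(-7) - 79 = 64*(-4 + 2*(-7)**2) - 79 = 64*(-4 + 2*49) - 79 = 64*(-4 + 98) - 79 = 64*94 - 79 = 6016 - 79 = 5937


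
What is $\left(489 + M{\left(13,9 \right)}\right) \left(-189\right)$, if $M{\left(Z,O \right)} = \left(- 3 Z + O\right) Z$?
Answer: $-18711$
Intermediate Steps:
$M{\left(Z,O \right)} = Z \left(O - 3 Z\right)$ ($M{\left(Z,O \right)} = \left(O - 3 Z\right) Z = Z \left(O - 3 Z\right)$)
$\left(489 + M{\left(13,9 \right)}\right) \left(-189\right) = \left(489 + 13 \left(9 - 39\right)\right) \left(-189\right) = \left(489 + 13 \left(-30\right)\right) \left(-189\right) = \left(489 - 390\right) \left(-189\right) = 99 \left(-189\right) = -18711$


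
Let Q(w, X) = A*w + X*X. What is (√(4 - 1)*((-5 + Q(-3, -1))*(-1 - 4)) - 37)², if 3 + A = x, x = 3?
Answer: 2569 - 1480*√3 ≈ 5.5648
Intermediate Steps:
A = 0 (A = -3 + 3 = 0)
Q(w, X) = X² (Q(w, X) = 0*w + X*X = 0 + X² = X²)
(√(4 - 1)*((-5 + Q(-3, -1))*(-1 - 4)) - 37)² = (√(4 - 1)*((-5 + (-1)²)*(-1 - 4)) - 37)² = (√3*((-5 + 1)*(-5)) - 37)² = (√3*(-4*(-5)) - 37)² = (√3*20 - 37)² = (20*√3 - 37)² = (-37 + 20*√3)²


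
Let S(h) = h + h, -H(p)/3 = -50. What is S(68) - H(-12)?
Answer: -14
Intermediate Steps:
H(p) = 150 (H(p) = -3*(-50) = 150)
S(h) = 2*h
S(68) - H(-12) = 2*68 - 1*150 = 136 - 150 = -14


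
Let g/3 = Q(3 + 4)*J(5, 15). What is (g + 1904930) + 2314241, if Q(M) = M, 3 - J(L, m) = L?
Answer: 4219129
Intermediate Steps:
J(L, m) = 3 - L
g = -42 (g = 3*((3 + 4)*(3 - 1*5)) = 3*(7*(3 - 5)) = 3*(7*(-2)) = 3*(-14) = -42)
(g + 1904930) + 2314241 = (-42 + 1904930) + 2314241 = 1904888 + 2314241 = 4219129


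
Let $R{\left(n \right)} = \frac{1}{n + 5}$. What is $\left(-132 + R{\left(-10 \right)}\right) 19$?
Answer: $- \frac{12559}{5} \approx -2511.8$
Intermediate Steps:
$R{\left(n \right)} = \frac{1}{5 + n}$
$\left(-132 + R{\left(-10 \right)}\right) 19 = \left(-132 + \frac{1}{5 - 10}\right) 19 = \left(-132 + \frac{1}{-5}\right) 19 = \left(-132 - \frac{1}{5}\right) 19 = \left(- \frac{661}{5}\right) 19 = - \frac{12559}{5}$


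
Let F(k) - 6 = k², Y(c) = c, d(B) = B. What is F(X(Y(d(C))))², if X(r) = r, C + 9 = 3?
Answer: 1764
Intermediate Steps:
C = -6 (C = -9 + 3 = -6)
F(k) = 6 + k²
F(X(Y(d(C))))² = (6 + (-6)²)² = (6 + 36)² = 42² = 1764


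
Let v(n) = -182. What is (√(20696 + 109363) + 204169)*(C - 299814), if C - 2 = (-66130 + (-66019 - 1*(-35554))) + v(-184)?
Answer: -80971179541 - 1189767*√14451 ≈ -8.1114e+10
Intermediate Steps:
C = -96775 (C = 2 + ((-66130 + (-66019 - 1*(-35554))) - 182) = 2 + ((-66130 + (-66019 + 35554)) - 182) = 2 + ((-66130 - 30465) - 182) = 2 + (-96595 - 182) = 2 - 96777 = -96775)
(√(20696 + 109363) + 204169)*(C - 299814) = (√(20696 + 109363) + 204169)*(-96775 - 299814) = (√130059 + 204169)*(-396589) = (3*√14451 + 204169)*(-396589) = (204169 + 3*√14451)*(-396589) = -80971179541 - 1189767*√14451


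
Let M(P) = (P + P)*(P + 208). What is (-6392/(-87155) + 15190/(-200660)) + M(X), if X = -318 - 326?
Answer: 982099444970067/1748852230 ≈ 5.6157e+5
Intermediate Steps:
X = -644
M(P) = 2*P*(208 + P) (M(P) = (2*P)*(208 + P) = 2*P*(208 + P))
(-6392/(-87155) + 15190/(-200660)) + M(X) = (-6392/(-87155) + 15190/(-200660)) + 2*(-644)*(208 - 644) = (-6392*(-1/87155) + 15190*(-1/200660)) + 2*(-644)*(-436) = (6392/87155 - 1519/20066) + 561568 = -4126573/1748852230 + 561568 = 982099444970067/1748852230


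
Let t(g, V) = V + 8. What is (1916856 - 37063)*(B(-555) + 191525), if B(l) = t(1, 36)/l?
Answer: 199815098939483/555 ≈ 3.6003e+11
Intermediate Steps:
t(g, V) = 8 + V
B(l) = 44/l (B(l) = (8 + 36)/l = 44/l)
(1916856 - 37063)*(B(-555) + 191525) = (1916856 - 37063)*(44/(-555) + 191525) = 1879793*(44*(-1/555) + 191525) = 1879793*(-44/555 + 191525) = 1879793*(106296331/555) = 199815098939483/555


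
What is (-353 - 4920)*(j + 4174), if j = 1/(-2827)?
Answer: -62220856881/2827 ≈ -2.2010e+7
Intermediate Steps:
j = -1/2827 ≈ -0.00035373
(-353 - 4920)*(j + 4174) = (-353 - 4920)*(-1/2827 + 4174) = -5273*11799897/2827 = -62220856881/2827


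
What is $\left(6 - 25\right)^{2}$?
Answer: $361$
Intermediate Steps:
$\left(6 - 25\right)^{2} = \left(-19\right)^{2} = 361$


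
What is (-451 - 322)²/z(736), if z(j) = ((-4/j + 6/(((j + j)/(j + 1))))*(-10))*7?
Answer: -219890672/77245 ≈ -2846.7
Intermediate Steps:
z(j) = 280/j - 210*(1 + j)/j (z(j) = ((-4/j + 6/(((2*j)/(1 + j))))*(-10))*7 = ((-4/j + 6/((2*j/(1 + j))))*(-10))*7 = ((-4/j + 6*((1 + j)/(2*j)))*(-10))*7 = ((-4/j + 3*(1 + j)/j)*(-10))*7 = (40/j - 30*(1 + j)/j)*7 = 280/j - 210*(1 + j)/j)
(-451 - 322)²/z(736) = (-451 - 322)²/(-210 + 70/736) = (-773)²/(-210 + 70*(1/736)) = 597529/(-210 + 35/368) = 597529/(-77245/368) = 597529*(-368/77245) = -219890672/77245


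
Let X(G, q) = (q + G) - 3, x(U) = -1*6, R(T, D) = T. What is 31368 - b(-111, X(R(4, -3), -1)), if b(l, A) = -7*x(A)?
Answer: 31326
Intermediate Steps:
x(U) = -6
X(G, q) = -3 + G + q (X(G, q) = (G + q) - 3 = -3 + G + q)
b(l, A) = 42 (b(l, A) = -7*(-6) = 42)
31368 - b(-111, X(R(4, -3), -1)) = 31368 - 1*42 = 31368 - 42 = 31326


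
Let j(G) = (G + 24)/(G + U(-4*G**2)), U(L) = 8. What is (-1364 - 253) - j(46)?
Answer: -43694/27 ≈ -1618.3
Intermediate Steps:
j(G) = (24 + G)/(8 + G) (j(G) = (G + 24)/(G + 8) = (24 + G)/(8 + G))
(-1364 - 253) - j(46) = (-1364 - 253) - (24 + 46)/(8 + 46) = -1617 - 70/54 = -1617 - 1*35/27 = -1617 - 35/27 = -43694/27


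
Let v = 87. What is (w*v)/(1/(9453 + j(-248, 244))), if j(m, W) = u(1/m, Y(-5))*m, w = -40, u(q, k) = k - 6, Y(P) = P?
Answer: -42389880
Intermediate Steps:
u(q, k) = -6 + k
j(m, W) = -11*m (j(m, W) = (-6 - 5)*m = -11*m)
(w*v)/(1/(9453 + j(-248, 244))) = (-40*87)/(1/(9453 - 11*(-248))) = -3480/(1/(9453 + 2728)) = -3480/(1/12181) = -3480/1/12181 = -3480*12181 = -42389880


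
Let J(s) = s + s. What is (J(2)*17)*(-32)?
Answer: -2176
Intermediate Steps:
J(s) = 2*s
(J(2)*17)*(-32) = ((2*2)*17)*(-32) = (4*17)*(-32) = 68*(-32) = -2176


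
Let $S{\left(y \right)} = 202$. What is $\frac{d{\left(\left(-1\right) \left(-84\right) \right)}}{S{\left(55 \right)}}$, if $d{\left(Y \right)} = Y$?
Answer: $\frac{42}{101} \approx 0.41584$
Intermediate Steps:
$\frac{d{\left(\left(-1\right) \left(-84\right) \right)}}{S{\left(55 \right)}} = \frac{\left(-1\right) \left(-84\right)}{202} = 84 \cdot \frac{1}{202} = \frac{42}{101}$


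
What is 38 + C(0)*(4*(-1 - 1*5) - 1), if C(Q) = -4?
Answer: 138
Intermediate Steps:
38 + C(0)*(4*(-1 - 1*5) - 1) = 38 - 4*(4*(-1 - 1*5) - 1) = 38 - 4*(4*(-1 - 5) - 1) = 38 - 4*(4*(-6) - 1) = 38 - 4*(-24 - 1) = 38 - 4*(-25) = 38 + 100 = 138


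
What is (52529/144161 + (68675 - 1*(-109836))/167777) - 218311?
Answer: -5280231799593863/24186900097 ≈ -2.1831e+5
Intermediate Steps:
(52529/144161 + (68675 - 1*(-109836))/167777) - 218311 = (52529*(1/144161) + (68675 + 109836)*(1/167777)) - 218311 = (52529/144161 + 178511*(1/167777)) - 218311 = (52529/144161 + 178511/167777) - 218311 = 34547482304/24186900097 - 218311 = -5280231799593863/24186900097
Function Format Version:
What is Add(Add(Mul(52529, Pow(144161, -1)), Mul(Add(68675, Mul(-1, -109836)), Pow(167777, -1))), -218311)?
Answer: Rational(-5280231799593863, 24186900097) ≈ -2.1831e+5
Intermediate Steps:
Add(Add(Mul(52529, Pow(144161, -1)), Mul(Add(68675, Mul(-1, -109836)), Pow(167777, -1))), -218311) = Add(Add(Mul(52529, Rational(1, 144161)), Mul(Add(68675, 109836), Rational(1, 167777))), -218311) = Add(Add(Rational(52529, 144161), Mul(178511, Rational(1, 167777))), -218311) = Add(Add(Rational(52529, 144161), Rational(178511, 167777)), -218311) = Add(Rational(34547482304, 24186900097), -218311) = Rational(-5280231799593863, 24186900097)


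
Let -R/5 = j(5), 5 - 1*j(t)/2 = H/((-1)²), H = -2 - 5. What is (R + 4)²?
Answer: 13456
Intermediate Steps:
H = -7
j(t) = 24 (j(t) = 10 - (-14)/((-1)²) = 10 - (-14)/1 = 10 - (-14) = 10 - 2*(-7) = 10 + 14 = 24)
R = -120 (R = -5*24 = -120)
(R + 4)² = (-120 + 4)² = (-116)² = 13456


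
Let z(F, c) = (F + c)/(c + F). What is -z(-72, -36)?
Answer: -1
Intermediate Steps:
z(F, c) = 1 (z(F, c) = (F + c)/(F + c) = 1)
-z(-72, -36) = -1*1 = -1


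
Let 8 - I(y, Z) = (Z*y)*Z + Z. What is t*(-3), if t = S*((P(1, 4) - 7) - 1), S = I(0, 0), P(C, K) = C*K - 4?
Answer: 192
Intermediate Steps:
P(C, K) = -4 + C*K
I(y, Z) = 8 - Z - y*Z² (I(y, Z) = 8 - ((Z*y)*Z + Z) = 8 - (y*Z² + Z) = 8 - (Z + y*Z²) = 8 + (-Z - y*Z²) = 8 - Z - y*Z²)
S = 8 (S = 8 - 1*0 - 1*0*0² = 8 + 0 - 1*0*0 = 8 + 0 + 0 = 8)
t = -64 (t = 8*(((-4 + 1*4) - 7) - 1) = 8*(((-4 + 4) - 7) - 1) = 8*((0 - 7) - 1) = 8*(-7 - 1) = 8*(-8) = -64)
t*(-3) = -64*(-3) = 192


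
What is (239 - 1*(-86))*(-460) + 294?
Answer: -149206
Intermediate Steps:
(239 - 1*(-86))*(-460) + 294 = (239 + 86)*(-460) + 294 = 325*(-460) + 294 = -149500 + 294 = -149206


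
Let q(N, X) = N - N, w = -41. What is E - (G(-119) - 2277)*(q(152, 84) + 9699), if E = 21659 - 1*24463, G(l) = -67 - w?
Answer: 22333993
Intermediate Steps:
q(N, X) = 0
G(l) = -26 (G(l) = -67 - 1*(-41) = -67 + 41 = -26)
E = -2804 (E = 21659 - 24463 = -2804)
E - (G(-119) - 2277)*(q(152, 84) + 9699) = -2804 - (-26 - 2277)*(0 + 9699) = -2804 - (-2303)*9699 = -2804 - 1*(-22336797) = -2804 + 22336797 = 22333993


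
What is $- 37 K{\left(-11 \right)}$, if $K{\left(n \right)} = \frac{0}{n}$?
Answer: $0$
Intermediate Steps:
$K{\left(n \right)} = 0$
$- 37 K{\left(-11 \right)} = \left(-37\right) 0 = 0$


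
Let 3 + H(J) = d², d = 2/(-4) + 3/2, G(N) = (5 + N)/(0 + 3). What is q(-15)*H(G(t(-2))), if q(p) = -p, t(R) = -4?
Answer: -30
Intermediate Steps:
G(N) = 5/3 + N/3 (G(N) = (5 + N)/3 = (5 + N)*(⅓) = 5/3 + N/3)
d = 1 (d = 2*(-¼) + 3*(½) = -½ + 3/2 = 1)
H(J) = -2 (H(J) = -3 + 1² = -3 + 1 = -2)
q(-15)*H(G(t(-2))) = -1*(-15)*(-2) = 15*(-2) = -30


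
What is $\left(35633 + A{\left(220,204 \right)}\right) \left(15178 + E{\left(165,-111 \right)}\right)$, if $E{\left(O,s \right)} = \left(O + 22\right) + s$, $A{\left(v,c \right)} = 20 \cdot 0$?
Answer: $543545782$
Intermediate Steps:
$A{\left(v,c \right)} = 0$
$E{\left(O,s \right)} = 22 + O + s$ ($E{\left(O,s \right)} = \left(22 + O\right) + s = 22 + O + s$)
$\left(35633 + A{\left(220,204 \right)}\right) \left(15178 + E{\left(165,-111 \right)}\right) = \left(35633 + 0\right) \left(15178 + \left(22 + 165 - 111\right)\right) = 35633 \left(15178 + 76\right) = 35633 \cdot 15254 = 543545782$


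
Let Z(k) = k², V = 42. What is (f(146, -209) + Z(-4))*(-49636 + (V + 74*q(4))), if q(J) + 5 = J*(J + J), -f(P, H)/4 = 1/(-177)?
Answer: -134982256/177 ≈ -7.6261e+5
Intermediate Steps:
f(P, H) = 4/177 (f(P, H) = -4/(-177) = -4*(-1/177) = 4/177)
q(J) = -5 + 2*J² (q(J) = -5 + J*(J + J) = -5 + J*(2*J) = -5 + 2*J²)
(f(146, -209) + Z(-4))*(-49636 + (V + 74*q(4))) = (4/177 + (-4)²)*(-49636 + (42 + 74*(-5 + 2*4²))) = (4/177 + 16)*(-49636 + (42 + 74*(-5 + 2*16))) = 2836*(-49636 + (42 + 74*(-5 + 32)))/177 = 2836*(-49636 + (42 + 74*27))/177 = 2836*(-49636 + (42 + 1998))/177 = 2836*(-49636 + 2040)/177 = (2836/177)*(-47596) = -134982256/177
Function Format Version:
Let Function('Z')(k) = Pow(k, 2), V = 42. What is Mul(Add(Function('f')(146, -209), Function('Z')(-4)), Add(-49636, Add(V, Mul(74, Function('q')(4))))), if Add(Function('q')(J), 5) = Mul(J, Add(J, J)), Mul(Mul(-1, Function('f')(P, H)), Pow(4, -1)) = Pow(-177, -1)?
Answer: Rational(-134982256, 177) ≈ -7.6261e+5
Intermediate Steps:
Function('f')(P, H) = Rational(4, 177) (Function('f')(P, H) = Mul(-4, Pow(-177, -1)) = Mul(-4, Rational(-1, 177)) = Rational(4, 177))
Function('q')(J) = Add(-5, Mul(2, Pow(J, 2))) (Function('q')(J) = Add(-5, Mul(J, Add(J, J))) = Add(-5, Mul(J, Mul(2, J))) = Add(-5, Mul(2, Pow(J, 2))))
Mul(Add(Function('f')(146, -209), Function('Z')(-4)), Add(-49636, Add(V, Mul(74, Function('q')(4))))) = Mul(Add(Rational(4, 177), Pow(-4, 2)), Add(-49636, Add(42, Mul(74, Add(-5, Mul(2, Pow(4, 2))))))) = Mul(Add(Rational(4, 177), 16), Add(-49636, Add(42, Mul(74, Add(-5, Mul(2, 16)))))) = Mul(Rational(2836, 177), Add(-49636, Add(42, Mul(74, Add(-5, 32))))) = Mul(Rational(2836, 177), Add(-49636, Add(42, Mul(74, 27)))) = Mul(Rational(2836, 177), Add(-49636, Add(42, 1998))) = Mul(Rational(2836, 177), Add(-49636, 2040)) = Mul(Rational(2836, 177), -47596) = Rational(-134982256, 177)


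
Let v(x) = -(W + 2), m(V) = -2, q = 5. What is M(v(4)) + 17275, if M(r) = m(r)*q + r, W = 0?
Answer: 17263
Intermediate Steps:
v(x) = -2 (v(x) = -(0 + 2) = -1*2 = -2)
M(r) = -10 + r (M(r) = -2*5 + r = -10 + r)
M(v(4)) + 17275 = (-10 - 2) + 17275 = -12 + 17275 = 17263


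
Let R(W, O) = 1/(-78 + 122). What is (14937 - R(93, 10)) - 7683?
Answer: 319175/44 ≈ 7254.0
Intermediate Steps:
R(W, O) = 1/44
(14937 - R(93, 10)) - 7683 = (14937 - 1*1/44) - 7683 = (14937 - 1/44) - 7683 = 657227/44 - 7683 = 319175/44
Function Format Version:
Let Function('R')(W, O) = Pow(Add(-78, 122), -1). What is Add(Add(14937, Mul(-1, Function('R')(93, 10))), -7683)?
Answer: Rational(319175, 44) ≈ 7254.0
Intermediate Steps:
Function('R')(W, O) = Rational(1, 44) (Function('R')(W, O) = Pow(44, -1) = Rational(1, 44))
Add(Add(14937, Mul(-1, Function('R')(93, 10))), -7683) = Add(Add(14937, Mul(-1, Rational(1, 44))), -7683) = Add(Add(14937, Rational(-1, 44)), -7683) = Add(Rational(657227, 44), -7683) = Rational(319175, 44)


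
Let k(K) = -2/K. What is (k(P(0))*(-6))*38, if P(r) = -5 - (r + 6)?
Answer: -456/11 ≈ -41.455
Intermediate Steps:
P(r) = -11 - r (P(r) = -5 - (6 + r) = -5 + (-6 - r) = -11 - r)
(k(P(0))*(-6))*38 = (-2/(-11 - 1*0)*(-6))*38 = (-2/(-11 + 0)*(-6))*38 = (-2/(-11)*(-6))*38 = (-2*(-1/11)*(-6))*38 = ((2/11)*(-6))*38 = -12/11*38 = -456/11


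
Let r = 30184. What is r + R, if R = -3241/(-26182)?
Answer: 790280729/26182 ≈ 30184.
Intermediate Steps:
R = 3241/26182 (R = -3241*(-1/26182) = 3241/26182 ≈ 0.12379)
r + R = 30184 + 3241/26182 = 790280729/26182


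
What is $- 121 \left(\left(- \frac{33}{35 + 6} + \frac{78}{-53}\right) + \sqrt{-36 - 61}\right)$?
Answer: $\frac{598587}{2173} - 121 i \sqrt{97} \approx 275.47 - 1191.7 i$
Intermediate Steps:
$- 121 \left(\left(- \frac{33}{35 + 6} + \frac{78}{-53}\right) + \sqrt{-36 - 61}\right) = - 121 \left(\left(- \frac{33}{41} + 78 \left(- \frac{1}{53}\right)\right) + \sqrt{-97}\right) = - 121 \left(\left(\left(-33\right) \frac{1}{41} - \frac{78}{53}\right) + i \sqrt{97}\right) = - 121 \left(\left(- \frac{33}{41} - \frac{78}{53}\right) + i \sqrt{97}\right) = - 121 \left(- \frac{4947}{2173} + i \sqrt{97}\right) = \frac{598587}{2173} - 121 i \sqrt{97}$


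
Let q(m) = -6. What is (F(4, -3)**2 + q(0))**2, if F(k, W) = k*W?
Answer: 19044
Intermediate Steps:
F(k, W) = W*k
(F(4, -3)**2 + q(0))**2 = ((-3*4)**2 - 6)**2 = ((-12)**2 - 6)**2 = (144 - 6)**2 = 138**2 = 19044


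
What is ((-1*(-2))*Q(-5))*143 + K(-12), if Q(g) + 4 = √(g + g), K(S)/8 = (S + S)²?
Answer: 3464 + 286*I*√10 ≈ 3464.0 + 904.41*I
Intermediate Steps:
K(S) = 32*S² (K(S) = 8*(S + S)² = 8*(2*S)² = 8*(4*S²) = 32*S²)
Q(g) = -4 + √2*√g (Q(g) = -4 + √(g + g) = -4 + √(2*g) = -4 + √2*√g)
((-1*(-2))*Q(-5))*143 + K(-12) = ((-1*(-2))*(-4 + √2*√(-5)))*143 + 32*(-12)² = (2*(-4 + √2*(I*√5)))*143 + 32*144 = (2*(-4 + I*√10))*143 + 4608 = (-8 + 2*I*√10)*143 + 4608 = (-1144 + 286*I*√10) + 4608 = 3464 + 286*I*√10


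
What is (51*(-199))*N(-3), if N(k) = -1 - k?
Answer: -20298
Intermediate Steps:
(51*(-199))*N(-3) = (51*(-199))*(-1 - 1*(-3)) = -10149*(-1 + 3) = -10149*2 = -20298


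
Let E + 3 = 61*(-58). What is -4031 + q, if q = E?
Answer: -7572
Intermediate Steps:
E = -3541 (E = -3 + 61*(-58) = -3 - 3538 = -3541)
q = -3541
-4031 + q = -4031 - 3541 = -7572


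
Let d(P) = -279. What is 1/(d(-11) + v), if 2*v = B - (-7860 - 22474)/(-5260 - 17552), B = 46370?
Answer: 22812/522516505 ≈ 4.3658e-5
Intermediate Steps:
v = 528881053/22812 (v = (46370 - (-7860 - 22474)/(-5260 - 17552))/2 = (46370 - (-30334)/(-22812))/2 = (46370 - (-30334)*(-1)/22812)/2 = (46370 - 1*15167/11406)/2 = (46370 - 15167/11406)/2 = (½)*(528881053/11406) = 528881053/22812 ≈ 23184.)
1/(d(-11) + v) = 1/(-279 + 528881053/22812) = 1/(522516505/22812) = 22812/522516505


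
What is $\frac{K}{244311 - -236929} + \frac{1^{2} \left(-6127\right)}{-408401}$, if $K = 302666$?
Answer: $\frac{63278827273}{98269448620} \approx 0.64393$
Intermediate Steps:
$\frac{K}{244311 - -236929} + \frac{1^{2} \left(-6127\right)}{-408401} = \frac{302666}{244311 - -236929} + \frac{1^{2} \left(-6127\right)}{-408401} = \frac{302666}{244311 + 236929} + 1 \left(-6127\right) \left(- \frac{1}{408401}\right) = \frac{302666}{481240} - - \frac{6127}{408401} = 302666 \cdot \frac{1}{481240} + \frac{6127}{408401} = \frac{151333}{240620} + \frac{6127}{408401} = \frac{63278827273}{98269448620}$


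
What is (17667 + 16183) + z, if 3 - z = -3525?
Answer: 37378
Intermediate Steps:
z = 3528 (z = 3 - 1*(-3525) = 3 + 3525 = 3528)
(17667 + 16183) + z = (17667 + 16183) + 3528 = 33850 + 3528 = 37378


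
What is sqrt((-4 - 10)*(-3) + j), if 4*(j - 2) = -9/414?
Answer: sqrt(372370)/92 ≈ 6.6328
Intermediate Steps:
j = 367/184 (j = 2 + (-9/414)/4 = 2 + (-9*1/414)/4 = 2 + (1/4)*(-1/46) = 2 - 1/184 = 367/184 ≈ 1.9946)
sqrt((-4 - 10)*(-3) + j) = sqrt((-4 - 10)*(-3) + 367/184) = sqrt(-14*(-3) + 367/184) = sqrt(42 + 367/184) = sqrt(8095/184) = sqrt(372370)/92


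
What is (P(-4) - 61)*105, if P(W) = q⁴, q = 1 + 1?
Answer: -4725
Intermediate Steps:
q = 2
P(W) = 16 (P(W) = 2⁴ = 16)
(P(-4) - 61)*105 = (16 - 61)*105 = -45*105 = -4725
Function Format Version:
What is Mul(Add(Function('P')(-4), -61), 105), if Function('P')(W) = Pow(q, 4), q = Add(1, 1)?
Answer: -4725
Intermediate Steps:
q = 2
Function('P')(W) = 16 (Function('P')(W) = Pow(2, 4) = 16)
Mul(Add(Function('P')(-4), -61), 105) = Mul(Add(16, -61), 105) = Mul(-45, 105) = -4725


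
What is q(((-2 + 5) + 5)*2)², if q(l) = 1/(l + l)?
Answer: 1/1024 ≈ 0.00097656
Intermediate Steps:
q(l) = 1/(2*l)
q(((-2 + 5) + 5)*2)² = (1/(2*((((-2 + 5) + 5)*2))))² = (1/(2*(((3 + 5)*2))))² = (1/(2*((8*2))))² = ((½)/16)² = ((½)*(1/16))² = (1/32)² = 1/1024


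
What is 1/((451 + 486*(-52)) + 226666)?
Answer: 1/201845 ≈ 4.9543e-6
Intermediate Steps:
1/((451 + 486*(-52)) + 226666) = 1/((451 - 25272) + 226666) = 1/(-24821 + 226666) = 1/201845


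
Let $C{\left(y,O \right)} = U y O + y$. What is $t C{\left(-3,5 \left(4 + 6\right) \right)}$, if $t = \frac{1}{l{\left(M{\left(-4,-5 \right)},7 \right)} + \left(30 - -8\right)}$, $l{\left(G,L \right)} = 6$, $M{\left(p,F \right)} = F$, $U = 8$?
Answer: $- \frac{1203}{44} \approx -27.341$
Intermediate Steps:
$t = \frac{1}{44}$ ($t = \frac{1}{6 + \left(30 - -8\right)} = \frac{1}{6 + \left(30 + 8\right)} = \frac{1}{6 + 38} = \frac{1}{44} \approx 0.022727$)
$C{\left(y,O \right)} = y + 8 O y$ ($C{\left(y,O \right)} = 8 y O + y = 8 O y + y = y + 8 O y$)
$t C{\left(-3,5 \left(4 + 6\right) \right)} = \frac{\left(-3\right) \left(1 + 8 \cdot 5 \left(4 + 6\right)\right)}{44} = \frac{\left(-3\right) \left(1 + 8 \cdot 5 \cdot 10\right)}{44} = \frac{\left(-3\right) \left(1 + 8 \cdot 50\right)}{44} = \frac{\left(-3\right) \left(1 + 400\right)}{44} = \frac{\left(-3\right) 401}{44} = \frac{1}{44} \left(-1203\right) = - \frac{1203}{44}$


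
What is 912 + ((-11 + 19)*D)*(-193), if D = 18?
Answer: -26880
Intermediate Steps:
912 + ((-11 + 19)*D)*(-193) = 912 + ((-11 + 19)*18)*(-193) = 912 + (8*18)*(-193) = 912 + 144*(-193) = 912 - 27792 = -26880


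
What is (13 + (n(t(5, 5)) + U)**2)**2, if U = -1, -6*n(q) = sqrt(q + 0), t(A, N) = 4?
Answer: 17689/81 ≈ 218.38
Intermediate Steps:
n(q) = -sqrt(q)/6 (n(q) = -sqrt(q + 0)/6 = -sqrt(q)/6)
(13 + (n(t(5, 5)) + U)**2)**2 = (13 + (-sqrt(4)/6 - 1)**2)**2 = (13 + (-1/6*2 - 1)**2)**2 = (13 + (-1/3 - 1)**2)**2 = (13 + (-4/3)**2)**2 = (13 + 16/9)**2 = (133/9)**2 = 17689/81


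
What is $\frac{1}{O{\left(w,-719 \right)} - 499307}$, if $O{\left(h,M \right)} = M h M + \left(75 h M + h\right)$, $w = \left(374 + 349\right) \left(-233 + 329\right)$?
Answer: $\frac{1}{32137972789} \approx 3.1116 \cdot 10^{-11}$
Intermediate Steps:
$w = 69408$ ($w = 723 \cdot 96 = 69408$)
$O{\left(h,M \right)} = h + h M^{2} + 75 M h$ ($O{\left(h,M \right)} = h M^{2} + \left(75 M h + h\right) = h M^{2} + \left(h + 75 M h\right) = h + h M^{2} + 75 M h$)
$\frac{1}{O{\left(w,-719 \right)} - 499307} = \frac{1}{69408 \left(1 + \left(-719\right)^{2} + 75 \left(-719\right)\right) - 499307} = \frac{1}{69408 \left(1 + 516961 - 53925\right) - 499307} = \frac{1}{69408 \cdot 463037 - 499307} = \frac{1}{32138472096 - 499307} = \frac{1}{32137972789}$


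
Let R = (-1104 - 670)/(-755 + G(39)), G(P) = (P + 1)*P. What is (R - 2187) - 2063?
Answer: -3423024/805 ≈ -4252.2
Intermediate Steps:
G(P) = P*(1 + P) (G(P) = (1 + P)*P = P*(1 + P))
R = -1774/805 (R = (-1104 - 670)/(-755 + 39*(1 + 39)) = -1774/(-755 + 39*40) = -1774/(-755 + 1560) = -1774/805 ≈ -2.2037)
(R - 2187) - 2063 = (-1774/805 - 2187) - 2063 = -1762309/805 - 2063 = -3423024/805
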